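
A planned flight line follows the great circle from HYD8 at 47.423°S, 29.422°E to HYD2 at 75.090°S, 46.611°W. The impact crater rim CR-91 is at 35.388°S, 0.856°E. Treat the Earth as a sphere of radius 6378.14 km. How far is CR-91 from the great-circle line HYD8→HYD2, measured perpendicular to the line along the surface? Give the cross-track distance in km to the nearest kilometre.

2709 km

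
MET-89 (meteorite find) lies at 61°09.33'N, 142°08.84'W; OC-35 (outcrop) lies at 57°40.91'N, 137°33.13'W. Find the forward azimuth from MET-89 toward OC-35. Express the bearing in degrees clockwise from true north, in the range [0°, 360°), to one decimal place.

144.1°

MET-89: φ = +61.15550°, λ = -142.14733°
OC-35: φ = +57.68183°, λ = -137.55217°
Δλ = 4.5952°
y = sin Δλ · cos φ₂ = 0.042831
x = cos φ₁ sin φ₂ − sin φ₁ cos φ₂ cos Δλ = -0.059085
θ = atan2(y, x) = 144.0612° → 144.0612° (mod 360°)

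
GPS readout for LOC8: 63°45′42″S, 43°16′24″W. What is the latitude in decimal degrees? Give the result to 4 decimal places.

63.7617°S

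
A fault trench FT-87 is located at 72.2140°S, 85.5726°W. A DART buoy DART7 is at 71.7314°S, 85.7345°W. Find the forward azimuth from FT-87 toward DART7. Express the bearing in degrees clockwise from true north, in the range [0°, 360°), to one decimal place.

Δλ = -0.1619°
y = sin Δλ · cos φ₂ = -0.000886
x = cos φ₁ sin φ₂ − sin φ₁ cos φ₂ cos Δλ = 0.008422
θ = atan2(y, x) = -6.0042° → 353.9958° (mod 360°)

354.0°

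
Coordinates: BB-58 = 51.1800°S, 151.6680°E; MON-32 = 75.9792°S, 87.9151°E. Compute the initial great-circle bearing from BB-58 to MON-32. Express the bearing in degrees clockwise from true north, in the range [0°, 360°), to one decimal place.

202.5°

Δλ = -63.7529°
y = sin Δλ · cos φ₂ = -0.217294
x = cos φ₁ sin φ₂ − sin φ₁ cos φ₂ cos Δλ = -0.524722
θ = atan2(y, x) = -157.5049° → 202.4951° (mod 360°)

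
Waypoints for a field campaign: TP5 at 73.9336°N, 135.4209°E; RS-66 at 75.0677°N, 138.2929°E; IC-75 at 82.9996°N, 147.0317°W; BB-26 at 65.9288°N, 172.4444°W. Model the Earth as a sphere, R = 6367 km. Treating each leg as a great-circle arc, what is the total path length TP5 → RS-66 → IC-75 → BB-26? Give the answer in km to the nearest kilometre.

3783 km

TP5→RS-66: c = 0.023895 rad, d = 152.14 km
RS-66→IC-75: c = 0.256326 rad, d = 1632.03 km
IC-75→BB-26: c = 0.313912 rad, d = 1998.68 km
Total = 152.14 + 1632.03 + 1998.68 = 3782.85 km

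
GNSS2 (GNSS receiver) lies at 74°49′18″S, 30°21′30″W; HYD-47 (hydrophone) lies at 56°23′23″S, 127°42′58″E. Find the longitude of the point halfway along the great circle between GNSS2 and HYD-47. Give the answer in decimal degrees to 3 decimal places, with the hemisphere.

GNSS2: φ = -74.82167°, λ = -30.35833°
HYD-47: φ = -56.38972°, λ = +127.71611°
Bx = cos φ₂ cos Δλ = -0.513503,  By = cos φ₂ sin Δλ = 0.206693
φₘ = atan2(sin φ₁ + sin φ₂, √((cos φ₁ + Bx)² + By²)) = -79.73287°
λₘ = λ₁ + atan2(By, cos φ₁ + Bx) = 110.24688°

110.247°E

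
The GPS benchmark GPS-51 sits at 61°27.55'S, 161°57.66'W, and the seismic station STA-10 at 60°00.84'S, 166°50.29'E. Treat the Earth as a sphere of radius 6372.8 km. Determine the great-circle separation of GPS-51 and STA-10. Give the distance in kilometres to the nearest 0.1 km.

1687.6 km

GPS-51: φ = -61.45917°, λ = -161.96100°
STA-10: φ = -60.01400°, λ = +166.83817°
Δφ = 1.4452°,  Δλ = -31.2008°
a = sin²(Δφ/2) + cos φ₁ cos φ₂ sin²(Δλ/2) = 0.017429
c = 2·arcsin(√a) = 0.264810 rad = 15.1725°
d = R·c = 6372.8 × 0.264810 = 1687.6 km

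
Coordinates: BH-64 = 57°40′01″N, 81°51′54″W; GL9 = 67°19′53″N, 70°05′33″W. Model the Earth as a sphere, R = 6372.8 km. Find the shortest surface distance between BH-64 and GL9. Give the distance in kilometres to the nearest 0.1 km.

BH-64: φ = +57.66694°, λ = -81.86500°
GL9: φ = +67.33139°, λ = -70.09250°
Δφ = 9.6644°,  Δλ = 11.7725°
a = sin²(Δφ/2) + cos φ₁ cos φ₂ sin²(Δλ/2) = 0.009264
c = 2·arcsin(√a) = 0.192798 rad = 11.0465°
d = R·c = 6372.8 × 0.192798 = 1228.7 km

1228.7 km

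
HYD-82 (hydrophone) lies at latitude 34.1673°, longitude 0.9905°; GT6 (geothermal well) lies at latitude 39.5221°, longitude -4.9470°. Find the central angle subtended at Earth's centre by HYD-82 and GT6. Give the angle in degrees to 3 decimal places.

Δφ = 5.3548°,  Δλ = -5.9375°
a = sin²(Δφ/2) + cos φ₁ cos φ₂ sin²(Δλ/2) = 0.003894
c = 2·arcsin(√a) = 0.124885 rad = 7.1554°

7.155°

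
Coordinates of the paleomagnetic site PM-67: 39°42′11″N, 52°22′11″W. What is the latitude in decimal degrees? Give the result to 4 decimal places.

39° + 42′/60 + 11″/3600 = 39 + 0.70000 + 0.00306 = 39.7031°

39.7031°N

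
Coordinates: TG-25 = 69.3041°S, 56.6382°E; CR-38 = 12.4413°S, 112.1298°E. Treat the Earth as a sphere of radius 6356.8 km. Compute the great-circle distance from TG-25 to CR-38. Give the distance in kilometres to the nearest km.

7390 km

Δφ = 56.8628°,  Δλ = 55.4916°
a = sin²(Δφ/2) + cos φ₁ cos φ₂ sin²(Δλ/2) = 0.301475
c = 2·arcsin(√a) = 1.162496 rad = 66.6061°
d = R·c = 6356.8 × 1.162496 = 7389.8 km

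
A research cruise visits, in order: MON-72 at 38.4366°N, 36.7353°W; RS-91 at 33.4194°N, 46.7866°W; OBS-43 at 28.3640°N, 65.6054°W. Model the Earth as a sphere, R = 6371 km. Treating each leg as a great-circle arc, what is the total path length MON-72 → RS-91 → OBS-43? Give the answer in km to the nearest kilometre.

2941 km

MON-72→RS-91: c = 0.166722 rad, d = 1062.18 km
RS-91→OBS-43: c = 0.294841 rad, d = 1878.43 km
Total = 1062.18 + 1878.43 = 2940.62 km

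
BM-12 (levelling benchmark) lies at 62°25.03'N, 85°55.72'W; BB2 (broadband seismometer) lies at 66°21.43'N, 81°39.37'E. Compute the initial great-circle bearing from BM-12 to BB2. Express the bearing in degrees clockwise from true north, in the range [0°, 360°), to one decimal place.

BM-12: φ = +62.41717°, λ = -85.92867°
BB2: φ = +66.35717°, λ = +81.65617°
Δλ = 167.5848°
y = sin Δλ · cos φ₂ = 0.086220
x = cos φ₁ sin φ₂ − sin φ₁ cos φ₂ cos Δλ = 0.771306
θ = atan2(y, x) = 6.3783° → 6.3783° (mod 360°)

6.4°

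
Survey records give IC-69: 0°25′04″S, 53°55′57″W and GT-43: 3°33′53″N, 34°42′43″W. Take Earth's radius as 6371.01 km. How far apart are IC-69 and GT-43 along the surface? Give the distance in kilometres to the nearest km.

2181 km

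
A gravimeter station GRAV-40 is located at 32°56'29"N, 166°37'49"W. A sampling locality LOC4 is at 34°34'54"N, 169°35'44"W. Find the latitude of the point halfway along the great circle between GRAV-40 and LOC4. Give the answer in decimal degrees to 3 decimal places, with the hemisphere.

GRAV-40: φ = +32.94139°, λ = -166.63028°
LOC4: φ = +34.58167°, λ = -169.59556°
Bx = cos φ₂ cos Δλ = 0.822216,  By = cos φ₂ sin Δλ = -0.042591
φₘ = atan2(sin φ₁ + sin φ₂, √((cos φ₁ + Bx)² + By²)) = 33.77039°
λₘ = λ₁ + atan2(By, cos φ₁ + Bx) = -168.09873°

33.770°N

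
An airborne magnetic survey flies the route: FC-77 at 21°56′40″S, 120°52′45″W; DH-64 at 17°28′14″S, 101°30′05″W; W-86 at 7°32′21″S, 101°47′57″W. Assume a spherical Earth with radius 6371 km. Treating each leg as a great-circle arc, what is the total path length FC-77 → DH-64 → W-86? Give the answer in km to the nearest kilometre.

FC-77: φ = -21.94444°, λ = -120.87917°
DH-64: φ = -17.47056°, λ = -101.50139°
W-86: φ = -7.53917°, λ = -101.79917°
FC-77→DH-64: c = 0.327553 rad, d = 2086.84 km
DH-64→W-86: c = 0.173409 rad, d = 1104.79 km
Total = 2086.84 + 1104.79 = 3191.63 km

3192 km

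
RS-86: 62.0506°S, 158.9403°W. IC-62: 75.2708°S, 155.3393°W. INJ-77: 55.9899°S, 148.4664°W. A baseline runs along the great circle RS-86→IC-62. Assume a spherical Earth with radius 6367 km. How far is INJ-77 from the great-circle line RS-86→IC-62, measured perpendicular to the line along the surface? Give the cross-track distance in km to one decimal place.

690.3 km

δ₁₃ = central angle RS-86→INJ-77 = 0.141238 rad  (haversine)
θ₁₃ = bearing RS-86→INJ-77 = 46.247°,  θ₁₂ = bearing RS-86→IC-62 = 176.013°
dₓₜ = R·arcsin(sin δ₁₃ · sin(θ₁₃ − θ₁₂)) = 6367·arcsin(0.14077·sin(-129.767°)) = -690.279 km
|dₓₜ| = 690.279 km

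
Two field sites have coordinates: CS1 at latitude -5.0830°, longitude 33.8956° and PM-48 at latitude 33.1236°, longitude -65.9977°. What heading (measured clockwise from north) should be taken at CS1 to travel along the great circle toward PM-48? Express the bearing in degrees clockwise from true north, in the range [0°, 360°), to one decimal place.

Δλ = -99.8933°
y = sin Δλ · cos φ₂ = -0.825040
x = cos φ₁ sin φ₂ − sin φ₁ cos φ₂ cos Δλ = 0.531549
θ = atan2(y, x) = -57.2075° → 302.7925° (mod 360°)

302.8°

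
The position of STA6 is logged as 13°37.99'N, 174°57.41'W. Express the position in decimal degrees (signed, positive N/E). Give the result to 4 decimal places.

lat: 13.6332° N → +13.6332°
lon: 174.9568° W → -174.9568°

+13.6332°, -174.9568°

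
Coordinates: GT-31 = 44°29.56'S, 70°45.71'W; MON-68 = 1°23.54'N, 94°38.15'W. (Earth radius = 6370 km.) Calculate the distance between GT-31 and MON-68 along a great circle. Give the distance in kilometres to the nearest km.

GT-31: φ = -44.49267°, λ = -70.76183°
MON-68: φ = +1.39233°, λ = -94.63583°
Δφ = 45.8850°,  Δλ = -23.8740°
a = sin²(Δφ/2) + cos φ₁ cos φ₂ sin²(Δλ/2) = 0.182458
c = 2·arcsin(√a) = 0.882679 rad = 50.5738°
d = R·c = 6370 × 0.882679 = 5622.7 km

5623 km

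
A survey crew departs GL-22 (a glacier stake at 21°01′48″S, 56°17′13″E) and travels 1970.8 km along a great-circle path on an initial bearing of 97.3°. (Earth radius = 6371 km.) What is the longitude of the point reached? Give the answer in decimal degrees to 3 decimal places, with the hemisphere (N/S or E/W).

GL-22: φ = -21.03000°, λ = +56.28694°
δ = d/R = 1970.8/6371 = 0.309339 rad
φ₂ = arcsin(sin φ₁ cos δ + cos φ₁ sin δ cos θ)
   = arcsin(-0.35886·0.95253 + 0.93339·0.30443·-0.12706) = -22.20547°
λ₂ = λ₁ + atan2(sin θ sin δ cos φ₁, cos δ − sin φ₁ sin φ₂) = 75.32226°

75.322°E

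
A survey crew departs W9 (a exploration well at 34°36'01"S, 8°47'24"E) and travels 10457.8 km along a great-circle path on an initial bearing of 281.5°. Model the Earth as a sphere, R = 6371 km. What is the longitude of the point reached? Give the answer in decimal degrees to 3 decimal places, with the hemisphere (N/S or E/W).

78.001°W

W9: φ = -34.60028°, λ = +8.79000°
δ = d/R = 10457.8/6371 = 1.641469 rad
φ₂ = arcsin(sin φ₁ cos δ + cos φ₁ sin δ cos θ)
   = arcsin(-0.56785·-0.07061 + 0.82313·0.99750·0.19937) = 11.75896°
λ₂ = λ₁ + atan2(sin θ sin δ cos φ₁, cos δ − sin φ₁ sin φ₂) = -78.00102°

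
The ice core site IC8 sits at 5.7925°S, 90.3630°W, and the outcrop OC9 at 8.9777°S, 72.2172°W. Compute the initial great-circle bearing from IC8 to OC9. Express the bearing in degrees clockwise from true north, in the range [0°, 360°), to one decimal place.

101.1°

Δλ = 18.1458°
y = sin Δλ · cos φ₂ = 0.307621
x = cos φ₁ sin φ₂ − sin φ₁ cos φ₂ cos Δλ = -0.060521
θ = atan2(y, x) = 101.1302° → 101.1302° (mod 360°)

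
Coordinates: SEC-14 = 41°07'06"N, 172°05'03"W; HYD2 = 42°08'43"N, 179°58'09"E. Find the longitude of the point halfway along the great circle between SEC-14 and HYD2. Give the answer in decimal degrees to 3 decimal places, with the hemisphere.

SEC-14: φ = +41.11833°, λ = -172.08417°
HYD2: φ = +42.14528°, λ = +179.96917°
Bx = cos φ₂ cos Δλ = 0.734326,  By = cos φ₂ sin Δλ = -0.102506
φₘ = atan2(sin φ₁ + sin φ₂, √((cos φ₁ + Bx)² + By²)) = 41.70028°
λₘ = λ₁ + atan2(By, cos φ₁ + Bx) = -176.02580°

176.026°W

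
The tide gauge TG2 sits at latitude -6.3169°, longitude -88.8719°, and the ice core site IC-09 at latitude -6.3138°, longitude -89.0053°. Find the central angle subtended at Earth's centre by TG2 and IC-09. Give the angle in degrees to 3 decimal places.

Δφ = 0.0031°,  Δλ = -0.1334°
a = sin²(Δφ/2) + cos φ₁ cos φ₂ sin²(Δλ/2) = 0.000001
c = 2·arcsin(√a) = 0.002315 rad = 0.1326°

0.133°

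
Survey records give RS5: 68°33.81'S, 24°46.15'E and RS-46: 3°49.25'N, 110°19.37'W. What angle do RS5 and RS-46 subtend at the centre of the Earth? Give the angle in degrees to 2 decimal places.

RS5: φ = -68.56350°, λ = +24.76917°
RS-46: φ = +3.82083°, λ = -110.32283°
Δφ = 72.3843°,  Δλ = -135.0920°
a = sin²(Δφ/2) + cos φ₁ cos φ₂ sin²(Δλ/2) = 0.660146
c = 2·arcsin(√a) = 1.896835 rad = 108.6806°

108.68°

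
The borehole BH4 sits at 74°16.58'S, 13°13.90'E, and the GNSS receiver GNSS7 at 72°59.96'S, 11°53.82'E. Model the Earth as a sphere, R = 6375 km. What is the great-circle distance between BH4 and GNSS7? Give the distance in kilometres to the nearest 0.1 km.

BH4: φ = -74.27633°, λ = +13.23167°
GNSS7: φ = -72.99933°, λ = +11.89700°
Δφ = 1.2770°,  Δλ = -1.3347°
a = sin²(Δφ/2) + cos φ₁ cos φ₂ sin²(Δλ/2) = 0.000135
c = 2·arcsin(√a) = 0.023232 rad = 1.3311°
d = R·c = 6375 × 0.023232 = 148.1 km

148.1 km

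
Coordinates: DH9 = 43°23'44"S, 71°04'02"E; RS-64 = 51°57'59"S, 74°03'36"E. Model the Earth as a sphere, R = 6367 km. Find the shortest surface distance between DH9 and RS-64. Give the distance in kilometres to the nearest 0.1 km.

DH9: φ = -43.39556°, λ = +71.06722°
RS-64: φ = -51.96639°, λ = +74.06000°
Δφ = -8.5708°,  Δλ = 2.9928°
a = sin²(Δφ/2) + cos φ₁ cos φ₂ sin²(Δλ/2) = 0.005889
c = 2·arcsin(√a) = 0.153632 rad = 8.8025°
d = R·c = 6367 × 0.153632 = 978.2 km

978.2 km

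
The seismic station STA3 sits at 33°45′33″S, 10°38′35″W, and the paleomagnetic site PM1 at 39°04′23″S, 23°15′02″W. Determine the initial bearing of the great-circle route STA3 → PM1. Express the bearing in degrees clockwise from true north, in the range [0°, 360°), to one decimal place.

238.7°

STA3: φ = -33.75917°, λ = -10.64306°
PM1: φ = -39.07306°, λ = -23.25056°
Δλ = -12.6075°
y = sin Δλ · cos φ₂ = -0.169453
x = cos φ₁ sin φ₂ − sin φ₁ cos φ₂ cos Δλ = -0.103014
θ = atan2(y, x) = -121.2963° → 238.7037° (mod 360°)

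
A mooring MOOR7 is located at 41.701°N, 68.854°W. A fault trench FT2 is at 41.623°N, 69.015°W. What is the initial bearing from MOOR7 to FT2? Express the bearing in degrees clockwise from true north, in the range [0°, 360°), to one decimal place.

237.1°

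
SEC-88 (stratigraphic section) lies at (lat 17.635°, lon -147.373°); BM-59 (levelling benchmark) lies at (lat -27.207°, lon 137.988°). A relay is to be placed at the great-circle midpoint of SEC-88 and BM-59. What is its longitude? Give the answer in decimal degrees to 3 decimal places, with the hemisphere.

176.816°E

Bx = cos φ₂ cos Δλ = 0.235591,  By = cos φ₂ sin Δλ = -0.857589
φₘ = atan2(sin φ₁ + sin φ₂, √((cos φ₁ + Bx)² + By²)) = -6.00793°
λₘ = λ₁ + atan2(By, cos φ₁ + Bx) = 176.81604°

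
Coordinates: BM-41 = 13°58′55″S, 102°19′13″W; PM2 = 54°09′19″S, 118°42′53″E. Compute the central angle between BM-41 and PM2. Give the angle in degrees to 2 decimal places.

BM-41: φ = -13.98194°, λ = -102.32028°
PM2: φ = -54.15528°, λ = +118.71472°
Δφ = -40.1733°,  Δλ = -138.9650°
a = sin²(Δφ/2) + cos φ₁ cos φ₂ sin²(Δλ/2) = 0.616387
c = 2·arcsin(√a) = 1.805725 rad = 103.4604°

103.46°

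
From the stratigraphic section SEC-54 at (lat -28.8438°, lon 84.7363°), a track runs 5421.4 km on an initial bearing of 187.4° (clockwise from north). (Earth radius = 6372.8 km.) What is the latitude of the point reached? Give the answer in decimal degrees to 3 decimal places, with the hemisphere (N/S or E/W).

76.200°S

δ = d/R = 5421.4/6372.8 = 0.850709 rad
φ₂ = arcsin(sin φ₁ cos δ + cos φ₁ sin δ cos θ)
   = arcsin(-0.48242·0.65945 + 0.87594·0.75175·-0.99167) = -76.20013°
λ₂ = λ₁ + atan2(sin θ sin δ cos φ₁, cos δ − sin φ₁ sin φ₂) = 60.78823°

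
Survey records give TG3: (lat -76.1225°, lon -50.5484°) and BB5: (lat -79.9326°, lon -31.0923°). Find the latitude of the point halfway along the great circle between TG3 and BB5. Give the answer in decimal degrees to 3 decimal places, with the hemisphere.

Bx = cos φ₂ cos Δλ = 0.164825,  By = cos φ₂ sin Δλ = 0.058225
φₘ = atan2(sin φ₁ + sin φ₂, √((cos φ₁ + Bx)² + By²)) = -78.19069°
λₘ = λ₁ + atan2(By, cos φ₁ + Bx) = -42.36070°

78.191°S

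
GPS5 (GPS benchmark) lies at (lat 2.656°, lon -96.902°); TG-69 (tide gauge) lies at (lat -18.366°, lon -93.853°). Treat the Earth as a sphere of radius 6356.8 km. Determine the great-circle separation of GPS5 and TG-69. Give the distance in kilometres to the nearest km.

2356 km

Δφ = -21.0220°,  Δλ = 3.0490°
a = sin²(Δφ/2) + cos φ₁ cos φ₂ sin²(Δλ/2) = 0.033950
c = 2·arcsin(√a) = 0.370626 rad = 21.2353°
d = R·c = 6356.8 × 0.370626 = 2356.0 km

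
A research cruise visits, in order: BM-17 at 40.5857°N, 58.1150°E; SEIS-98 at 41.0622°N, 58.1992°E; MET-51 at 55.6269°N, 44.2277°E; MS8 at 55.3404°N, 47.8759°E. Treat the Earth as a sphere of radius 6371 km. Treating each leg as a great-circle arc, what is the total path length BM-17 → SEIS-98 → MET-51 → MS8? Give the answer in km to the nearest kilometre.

2198 km

BM-17→SEIS-98: c = 0.008391 rad, d = 53.46 km
SEIS-98→MET-51: c = 0.300223 rad, d = 1912.72 km
MET-51→MS8: c = 0.036420 rad, d = 232.03 km
Total = 53.46 + 1912.72 + 232.03 = 2198.21 km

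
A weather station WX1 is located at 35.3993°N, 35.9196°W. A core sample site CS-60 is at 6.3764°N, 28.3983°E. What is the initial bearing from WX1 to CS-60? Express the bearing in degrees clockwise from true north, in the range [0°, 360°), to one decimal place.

100.1°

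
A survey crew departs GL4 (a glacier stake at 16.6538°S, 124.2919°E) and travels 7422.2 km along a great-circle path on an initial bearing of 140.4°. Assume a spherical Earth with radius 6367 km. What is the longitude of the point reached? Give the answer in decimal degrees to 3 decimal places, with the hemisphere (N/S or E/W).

162.304°W

δ = d/R = 7422.2/6367 = 1.165730 rad
φ₂ = arcsin(sin φ₁ cos δ + cos φ₁ sin δ cos θ)
   = arcsin(-0.28659·0.39408 + 0.95805·0.91908·-0.77051) = -52.31601°
λ₂ = λ₁ + atan2(sin θ sin δ cos φ₁, cos δ − sin φ₁ sin φ₂) = -162.30387°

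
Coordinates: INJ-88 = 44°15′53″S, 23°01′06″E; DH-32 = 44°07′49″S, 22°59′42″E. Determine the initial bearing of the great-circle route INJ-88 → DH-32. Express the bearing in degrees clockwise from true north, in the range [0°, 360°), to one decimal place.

INJ-88: φ = -44.26472°, λ = +23.01833°
DH-32: φ = -44.13028°, λ = +22.99500°
Δλ = -0.0233°
y = sin Δλ · cos φ₂ = -0.000292
x = cos φ₁ sin φ₂ − sin φ₁ cos φ₂ cos Δλ = 0.002346
θ = atan2(y, x) = -7.1009° → 352.8991° (mod 360°)

352.9°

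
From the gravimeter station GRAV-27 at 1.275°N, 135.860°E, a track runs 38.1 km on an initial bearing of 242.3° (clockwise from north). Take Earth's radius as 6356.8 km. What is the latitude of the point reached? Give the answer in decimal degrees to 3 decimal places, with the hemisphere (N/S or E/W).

1.115°N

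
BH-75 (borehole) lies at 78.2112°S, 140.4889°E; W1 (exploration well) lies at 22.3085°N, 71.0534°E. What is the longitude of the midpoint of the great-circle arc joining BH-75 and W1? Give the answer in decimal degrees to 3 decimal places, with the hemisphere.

81.915°E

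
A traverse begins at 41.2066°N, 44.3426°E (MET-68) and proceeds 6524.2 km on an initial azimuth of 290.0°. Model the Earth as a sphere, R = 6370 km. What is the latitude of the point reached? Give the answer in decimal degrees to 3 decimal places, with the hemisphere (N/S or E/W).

34.211°N

δ = d/R = 6524.2/6370 = 1.024207 rad
φ₂ = arcsin(sin φ₁ cos δ + cos φ₁ sin δ cos θ)
   = arcsin(0.65878·0.51978 + 0.75234·0.85430·0.34202) = 34.21093°
λ₂ = λ₁ + atan2(sin θ sin δ cos φ₁, cos δ − sin φ₁ sin φ₂) = -31.76461°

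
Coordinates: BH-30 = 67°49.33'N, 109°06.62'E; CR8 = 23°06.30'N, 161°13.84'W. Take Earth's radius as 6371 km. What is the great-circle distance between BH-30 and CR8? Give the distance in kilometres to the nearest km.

BH-30: φ = +67.82217°, λ = +109.11033°
CR8: φ = +23.10500°, λ = -161.23067°
Δφ = -44.7172°,  Δλ = 89.6590°
a = sin²(Δφ/2) + cos φ₁ cos φ₂ sin²(Δλ/2) = 0.317274
c = 2·arcsin(√a) = 1.196679 rad = 68.5646°
d = R·c = 6371 × 1.196679 = 7624.0 km

7624 km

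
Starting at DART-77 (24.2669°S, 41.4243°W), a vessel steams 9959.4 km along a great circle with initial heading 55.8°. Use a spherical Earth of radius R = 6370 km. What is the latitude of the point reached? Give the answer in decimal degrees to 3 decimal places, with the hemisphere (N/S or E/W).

δ = d/R = 9959.4/6370 = 1.563485 rad
φ₂ = arcsin(sin φ₁ cos δ + cos φ₁ sin δ cos θ)
   = arcsin(-0.41099·0.00731 + 0.91164·0.99997·0.56208) = 30.62385°
λ₂ = λ₁ + atan2(sin θ sin δ cos φ₁, cos δ − sin φ₁ sin φ₂) = 32.54285°

30.624°N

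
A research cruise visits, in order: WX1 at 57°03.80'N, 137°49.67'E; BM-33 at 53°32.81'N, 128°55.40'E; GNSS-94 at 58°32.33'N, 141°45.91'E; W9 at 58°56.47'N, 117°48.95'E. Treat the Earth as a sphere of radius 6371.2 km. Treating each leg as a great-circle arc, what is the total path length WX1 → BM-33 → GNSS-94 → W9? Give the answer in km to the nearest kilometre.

3030 km

WX1: φ = +57.06333°, λ = +137.82783°
BM-33: φ = +53.54683°, λ = +128.92333°
GNSS-94: φ = +58.53883°, λ = +141.76517°
W9: φ = +58.94117°, λ = +117.81583°
WX1→BM-33: c = 0.107536 rad, d = 685.13 km
BM-33→GNSS-94: c = 0.152132 rad, d = 969.26 km
GNSS-94→W9: c = 0.215860 rad, d = 1375.28 km
Total = 685.13 + 969.26 + 1375.28 = 3029.68 km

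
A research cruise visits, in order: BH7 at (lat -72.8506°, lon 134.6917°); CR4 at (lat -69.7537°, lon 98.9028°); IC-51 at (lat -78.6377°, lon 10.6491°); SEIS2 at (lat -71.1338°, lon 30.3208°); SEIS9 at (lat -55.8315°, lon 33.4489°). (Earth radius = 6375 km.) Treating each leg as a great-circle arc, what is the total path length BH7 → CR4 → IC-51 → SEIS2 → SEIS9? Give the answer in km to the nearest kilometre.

6546 km

BH7→CR4: c = 0.203960 rad, d = 1300.24 km
CR4→IC-51: c = 0.397831 rad, d = 2536.18 km
IC-51→SEIS2: c = 0.156890 rad, d = 1000.18 km
SEIS2→SEIS9: c = 0.268099 rad, d = 1709.13 km
Total = 1300.24 + 2536.18 + 1000.18 + 1709.13 = 6545.73 km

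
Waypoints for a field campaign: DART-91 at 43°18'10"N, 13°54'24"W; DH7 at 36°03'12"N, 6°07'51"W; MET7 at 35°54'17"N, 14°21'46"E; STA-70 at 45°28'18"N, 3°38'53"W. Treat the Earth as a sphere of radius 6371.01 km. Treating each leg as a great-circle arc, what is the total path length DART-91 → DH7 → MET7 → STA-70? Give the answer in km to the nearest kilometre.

DART-91: φ = +43.30278°, λ = -13.90667°
DH7: φ = +36.05333°, λ = -6.13083°
MET7: φ = +35.90472°, λ = +14.36278°
STA-70: φ = +45.47167°, λ = -3.64806°
DART-91→DH7: c = 0.163913 rad, d = 1044.29 km
DH7→MET7: c = 0.288922 rad, d = 1840.72 km
MET7→STA-70: c = 0.289950 rad, d = 1847.28 km
Total = 1044.29 + 1840.72 + 1847.28 = 4732.29 km

4732 km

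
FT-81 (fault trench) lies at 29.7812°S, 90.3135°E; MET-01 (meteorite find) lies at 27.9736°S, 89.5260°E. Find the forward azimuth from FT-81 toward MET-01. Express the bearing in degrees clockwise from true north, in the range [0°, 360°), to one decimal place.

338.9°

Δλ = -0.7875°
y = sin Δλ · cos φ₂ = -0.012138
x = cos φ₁ sin φ₂ − sin φ₁ cos φ₂ cos Δλ = 0.031502
θ = atan2(y, x) = -21.0725° → 338.9275° (mod 360°)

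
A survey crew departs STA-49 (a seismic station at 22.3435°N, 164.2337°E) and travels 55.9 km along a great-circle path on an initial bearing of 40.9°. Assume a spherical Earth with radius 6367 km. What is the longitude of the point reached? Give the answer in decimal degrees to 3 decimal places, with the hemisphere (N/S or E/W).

164.591°E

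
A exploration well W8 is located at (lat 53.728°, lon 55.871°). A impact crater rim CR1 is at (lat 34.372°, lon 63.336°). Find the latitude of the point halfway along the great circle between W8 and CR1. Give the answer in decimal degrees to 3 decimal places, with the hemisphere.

44.109°N

Bx = cos φ₂ cos Δλ = 0.818394,  By = cos φ₂ sin Δλ = 0.107235
φₘ = atan2(sin φ₁ + sin φ₂, √((cos φ₁ + Bx)² + By²)) = 44.10914°
λₘ = λ₁ + atan2(By, cos φ₁ + Bx) = 60.22012°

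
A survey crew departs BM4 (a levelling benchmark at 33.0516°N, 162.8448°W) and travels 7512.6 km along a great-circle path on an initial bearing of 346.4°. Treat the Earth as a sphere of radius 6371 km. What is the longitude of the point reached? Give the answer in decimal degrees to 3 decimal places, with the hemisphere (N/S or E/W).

69.114°E

δ = d/R = 7512.6/6371 = 1.179187 rad
φ₂ = arcsin(sin φ₁ cos δ + cos φ₁ sin δ cos θ)
   = arcsin(0.54539·0.38168 + 0.83818·0.92430·0.97196) = 73.98048°
λ₂ = λ₁ + atan2(sin θ sin δ cos φ₁, cos δ − sin φ₁ sin φ₂) = 69.11394°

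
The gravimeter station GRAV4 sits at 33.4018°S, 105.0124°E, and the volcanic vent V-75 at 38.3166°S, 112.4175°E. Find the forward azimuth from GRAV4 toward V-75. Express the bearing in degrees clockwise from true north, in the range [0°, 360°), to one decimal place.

Δλ = 7.4051°
y = sin Δλ · cos φ₂ = 0.101122
x = cos φ₁ sin φ₂ − sin φ₁ cos φ₂ cos Δλ = -0.089277
θ = atan2(y, x) = 131.4401° → 131.4401° (mod 360°)

131.4°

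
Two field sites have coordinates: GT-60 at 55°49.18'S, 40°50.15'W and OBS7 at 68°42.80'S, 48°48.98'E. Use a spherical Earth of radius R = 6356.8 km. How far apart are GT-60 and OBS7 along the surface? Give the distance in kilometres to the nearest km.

4378 km

GT-60: φ = -55.81967°, λ = -40.83583°
OBS7: φ = -68.71333°, λ = +48.81633°
Δφ = -12.8937°,  Δλ = 89.6522°
a = sin²(Δφ/2) + cos φ₁ cos φ₂ sin²(Δλ/2) = 0.113964
c = 2·arcsin(√a) = 0.688702 rad = 39.4597°
d = R·c = 6356.8 × 0.688702 = 4377.9 km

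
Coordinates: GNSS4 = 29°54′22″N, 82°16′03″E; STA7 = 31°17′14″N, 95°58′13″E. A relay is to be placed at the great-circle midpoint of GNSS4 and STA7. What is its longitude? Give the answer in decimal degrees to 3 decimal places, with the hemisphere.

GNSS4: φ = +29.90611°, λ = +82.26750°
STA7: φ = +31.28722°, λ = +95.97028°
Bx = cos φ₂ cos Δλ = 0.830251,  By = cos φ₂ sin Δλ = 0.202436
φₘ = atan2(sin φ₁ + sin φ₂, √((cos φ₁ + Bx)² + By²)) = 30.77687°
λₘ = λ₁ + atan2(By, cos φ₁ + Bx) = 89.06982°

89.070°E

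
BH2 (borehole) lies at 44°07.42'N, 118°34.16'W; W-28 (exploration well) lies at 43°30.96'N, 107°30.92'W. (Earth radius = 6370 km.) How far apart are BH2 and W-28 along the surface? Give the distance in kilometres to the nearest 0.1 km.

888.6 km

BH2: φ = +44.12367°, λ = -118.56933°
W-28: φ = +43.51600°, λ = -107.51533°
Δφ = -0.6077°,  Δλ = 11.0540°
a = sin²(Δφ/2) + cos φ₁ cos φ₂ sin²(Δλ/2) = 0.004857
c = 2·arcsin(√a) = 0.139500 rad = 7.9927°
d = R·c = 6370 × 0.139500 = 888.6 km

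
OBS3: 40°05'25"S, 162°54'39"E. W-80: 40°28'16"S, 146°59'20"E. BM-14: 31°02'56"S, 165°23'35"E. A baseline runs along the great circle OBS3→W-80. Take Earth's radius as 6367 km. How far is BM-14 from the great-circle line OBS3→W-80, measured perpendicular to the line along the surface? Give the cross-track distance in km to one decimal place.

965.0 km

OBS3: φ = -40.09028°, λ = +162.91083°
W-80: φ = -40.47111°, λ = +146.98889°
BM-14: φ = -31.04889°, λ = +165.39306°
δ₁₃ = central angle OBS3→BM-14 = 0.161668 rad  (haversine)
θ₁₃ = bearing OBS3→BM-14 = 13.327°,  θ₁₂ = bearing OBS3→W-80 = 263.049°
dₓₜ = R·arcsin(sin δ₁₃ · sin(θ₁₃ − θ₁₂)) = 6367·arcsin(0.16097·sin(-249.722°)) = 965.037 km
|dₓₜ| = 965.037 km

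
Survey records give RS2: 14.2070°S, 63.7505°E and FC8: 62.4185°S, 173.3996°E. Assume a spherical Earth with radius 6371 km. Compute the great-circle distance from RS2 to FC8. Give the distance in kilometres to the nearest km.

9583 km

Δφ = -48.2115°,  Δλ = 109.6491°
a = sin²(Δφ/2) + cos φ₁ cos φ₂ sin²(Δλ/2) = 0.466698
c = 2·arcsin(√a) = 1.504142 rad = 86.1810°
d = R·c = 6371 × 1.504142 = 9582.9 km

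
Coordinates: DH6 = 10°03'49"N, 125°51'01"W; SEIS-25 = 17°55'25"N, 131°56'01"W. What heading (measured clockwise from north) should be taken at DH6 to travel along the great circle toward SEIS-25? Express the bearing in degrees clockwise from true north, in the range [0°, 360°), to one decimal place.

323.8°

DH6: φ = +10.06361°, λ = -125.85028°
SEIS-25: φ = +17.92361°, λ = -131.93361°
Δλ = -6.0833°
y = sin Δλ · cos φ₂ = -0.100832
x = cos φ₁ sin φ₂ − sin φ₁ cos φ₂ cos Δλ = 0.137689
θ = atan2(y, x) = -36.2158° → 323.7842° (mod 360°)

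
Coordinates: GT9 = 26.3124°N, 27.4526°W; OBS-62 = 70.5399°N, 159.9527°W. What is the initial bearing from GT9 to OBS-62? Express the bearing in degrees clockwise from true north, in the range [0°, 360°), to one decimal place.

345.4°

Δλ = -132.5001°
y = sin Δλ · cos φ₂ = -0.245624
x = cos φ₁ sin φ₂ − sin φ₁ cos φ₂ cos Δλ = 0.944950
θ = atan2(y, x) = -14.5706° → 345.4294° (mod 360°)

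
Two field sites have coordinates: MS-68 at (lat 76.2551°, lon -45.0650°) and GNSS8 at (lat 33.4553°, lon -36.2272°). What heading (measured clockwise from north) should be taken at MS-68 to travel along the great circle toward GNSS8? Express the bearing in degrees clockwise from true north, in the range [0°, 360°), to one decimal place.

169.2°

Δλ = 8.8378°
y = sin Δλ · cos φ₂ = 0.128182
x = cos φ₁ sin φ₂ − sin φ₁ cos φ₂ cos Δλ = -0.669817
θ = atan2(y, x) = 169.1663° → 169.1663° (mod 360°)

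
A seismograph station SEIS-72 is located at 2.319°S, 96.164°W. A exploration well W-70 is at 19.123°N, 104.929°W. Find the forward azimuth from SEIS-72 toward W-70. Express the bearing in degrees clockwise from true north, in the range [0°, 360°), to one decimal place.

338.5°

Δλ = -8.7650°
y = sin Δλ · cos φ₂ = -0.143973
x = cos φ₁ sin φ₂ − sin φ₁ cos φ₂ cos Δλ = 0.365113
θ = atan2(y, x) = -21.5206° → 338.4794° (mod 360°)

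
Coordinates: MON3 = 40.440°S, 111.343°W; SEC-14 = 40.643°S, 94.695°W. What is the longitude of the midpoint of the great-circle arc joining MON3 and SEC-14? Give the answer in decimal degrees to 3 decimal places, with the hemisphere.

103.032°W

Bx = cos φ₂ cos Δλ = 0.726977,  By = cos φ₂ sin Δλ = 0.217384
φₘ = atan2(sin φ₁ + sin φ₂, √((cos φ₁ + Bx)² + By²)) = -40.84147°
λₘ = λ₁ + atan2(By, cos φ₁ + Bx) = -103.03170°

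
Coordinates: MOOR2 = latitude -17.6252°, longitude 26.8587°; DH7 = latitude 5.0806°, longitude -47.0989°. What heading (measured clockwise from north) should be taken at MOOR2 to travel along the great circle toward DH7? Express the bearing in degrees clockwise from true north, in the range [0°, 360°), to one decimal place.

279.9°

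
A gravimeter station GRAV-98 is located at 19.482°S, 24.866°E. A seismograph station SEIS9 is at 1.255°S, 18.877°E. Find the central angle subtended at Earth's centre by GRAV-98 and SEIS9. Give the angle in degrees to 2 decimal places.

Δφ = 18.2270°,  Δλ = -5.9890°
a = sin²(Δφ/2) + cos φ₁ cos φ₂ sin²(Δλ/2) = 0.027660
c = 2·arcsin(√a) = 0.334177 rad = 19.1470°

19.15°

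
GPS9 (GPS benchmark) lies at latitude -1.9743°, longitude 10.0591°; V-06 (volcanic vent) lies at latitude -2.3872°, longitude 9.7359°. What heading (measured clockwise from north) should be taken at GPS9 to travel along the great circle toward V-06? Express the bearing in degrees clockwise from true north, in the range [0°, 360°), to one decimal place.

218.0°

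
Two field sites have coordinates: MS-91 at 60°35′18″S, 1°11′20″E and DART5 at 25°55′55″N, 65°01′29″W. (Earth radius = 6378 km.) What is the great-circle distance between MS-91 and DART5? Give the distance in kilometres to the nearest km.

11321 km

MS-91: φ = -60.58833°, λ = +1.18889°
DART5: φ = +25.93194°, λ = -65.02472°
Δφ = 86.5203°,  Δλ = -66.2136°
a = sin²(Δφ/2) + cos φ₁ cos φ₂ sin²(Δλ/2) = 0.601408
c = 2·arcsin(√a) = 1.775030 rad = 101.7017°
d = R·c = 6378 × 1.775030 = 11321.1 km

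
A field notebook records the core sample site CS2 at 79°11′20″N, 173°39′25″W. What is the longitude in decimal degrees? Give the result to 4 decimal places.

173.6569°W

173° + 39′/60 + 25″/3600 = 173 + 0.65000 + 0.00694 = 173.6569°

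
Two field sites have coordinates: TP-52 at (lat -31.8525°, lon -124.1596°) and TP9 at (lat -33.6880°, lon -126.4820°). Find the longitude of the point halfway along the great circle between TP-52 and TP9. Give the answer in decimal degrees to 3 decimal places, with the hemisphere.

125.309°W

Bx = cos φ₂ cos Δλ = 0.831387,  By = cos φ₂ sin Δλ = -0.033718
φₘ = atan2(sin φ₁ + sin φ₂, √((cos φ₁ + Bx)² + By²)) = -32.77561°
λₘ = λ₁ + atan2(By, cos φ₁ + Bx) = -125.30882°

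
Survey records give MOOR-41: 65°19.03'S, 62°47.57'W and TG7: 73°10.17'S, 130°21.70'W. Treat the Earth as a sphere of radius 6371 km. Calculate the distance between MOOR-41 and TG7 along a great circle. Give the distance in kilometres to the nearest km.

2632 km

MOOR-41: φ = -65.31717°, λ = -62.79283°
TG7: φ = -73.16950°, λ = -130.36167°
Δφ = -7.8523°,  Δλ = -67.5688°
a = sin²(Δφ/2) + cos φ₁ cos φ₂ sin²(Δλ/2) = 0.042076
c = 2·arcsin(√a) = 0.413179 rad = 23.6734°
d = R·c = 6371 × 0.413179 = 2632.4 km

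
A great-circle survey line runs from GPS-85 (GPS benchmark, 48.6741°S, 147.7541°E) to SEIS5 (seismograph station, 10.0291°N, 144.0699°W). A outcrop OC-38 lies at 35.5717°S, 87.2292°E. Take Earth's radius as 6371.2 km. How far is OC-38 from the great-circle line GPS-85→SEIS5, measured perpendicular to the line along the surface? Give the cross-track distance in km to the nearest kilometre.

δ₁₃ = central angle GPS-85→OC-38 = 0.793805 rad  (haversine)
θ₁₃ = bearing GPS-85→OC-38 = 263.268°,  θ₁₂ = bearing GPS-85→SEIS5 = 66.900°
dₓₜ = R·arcsin(sin δ₁₃ · sin(θ₁₃ − θ₁₂)) = 6371.2·arcsin(0.71303·sin(196.368°)) = -1288.968 km
|dₓₜ| = 1288.968 km

1289 km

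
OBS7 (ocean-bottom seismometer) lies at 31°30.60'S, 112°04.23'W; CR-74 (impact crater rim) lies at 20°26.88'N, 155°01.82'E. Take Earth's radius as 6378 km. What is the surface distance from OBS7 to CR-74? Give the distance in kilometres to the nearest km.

11453 km

OBS7: φ = -31.51000°, λ = -112.07050°
CR-74: φ = +20.44800°, λ = +155.03033°
Δφ = 51.9580°,  Δλ = -92.8992°
a = sin²(Δφ/2) + cos φ₁ cos φ₂ sin²(Δλ/2) = 0.611497
c = 2·arcsin(√a) = 1.795681 rad = 102.8850°
d = R·c = 6378 × 1.795681 = 11452.9 km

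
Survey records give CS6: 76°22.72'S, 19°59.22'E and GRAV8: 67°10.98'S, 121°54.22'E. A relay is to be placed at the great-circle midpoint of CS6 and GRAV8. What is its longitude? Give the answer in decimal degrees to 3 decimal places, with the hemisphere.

CS6: φ = -76.37867°, λ = +19.98700°
GRAV8: φ = -67.18300°, λ = +121.90367°
Bx = cos φ₂ cos Δλ = -0.080074,  By = cos φ₂ sin Δλ = 0.379432
φₘ = atan2(sin φ₁ + sin φ₂, √((cos φ₁ + Bx)² + By²)) = -77.78215°
λₘ = λ₁ + atan2(By, cos φ₁ + Bx) = 87.71111°

87.711°E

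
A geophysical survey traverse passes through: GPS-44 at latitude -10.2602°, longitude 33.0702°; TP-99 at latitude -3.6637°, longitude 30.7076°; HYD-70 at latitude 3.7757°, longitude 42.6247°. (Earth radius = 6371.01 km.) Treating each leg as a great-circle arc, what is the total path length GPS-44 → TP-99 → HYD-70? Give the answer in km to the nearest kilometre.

2340 km

GPS-44→TP-99: c = 0.122182 rad, d = 778.42 km
TP-99→HYD-70: c = 0.245069 rad, d = 1561.34 km
Total = 778.42 + 1561.34 = 2339.76 km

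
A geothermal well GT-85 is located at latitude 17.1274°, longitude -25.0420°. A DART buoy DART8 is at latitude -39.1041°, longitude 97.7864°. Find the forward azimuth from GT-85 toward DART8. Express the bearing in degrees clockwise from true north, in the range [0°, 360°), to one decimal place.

Δλ = 122.8284°
y = sin Δλ · cos φ₂ = 0.652072
x = cos φ₁ sin φ₂ − sin φ₁ cos φ₂ cos Δλ = -0.478868
θ = atan2(y, x) = 126.2928° → 126.2928° (mod 360°)

126.3°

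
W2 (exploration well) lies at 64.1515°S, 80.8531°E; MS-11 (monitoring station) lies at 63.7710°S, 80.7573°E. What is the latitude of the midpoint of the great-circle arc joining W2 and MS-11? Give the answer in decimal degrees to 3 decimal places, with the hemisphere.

63.961°S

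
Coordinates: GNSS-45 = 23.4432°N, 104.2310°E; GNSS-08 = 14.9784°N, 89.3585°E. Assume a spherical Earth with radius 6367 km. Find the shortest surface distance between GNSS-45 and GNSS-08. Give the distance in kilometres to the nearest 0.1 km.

1820.2 km

Δφ = -8.4648°,  Δλ = -14.8725°
a = sin²(Δφ/2) + cos φ₁ cos φ₂ sin²(Δλ/2) = 0.020292
c = 2·arcsin(√a) = 0.285874 rad = 16.3794°
d = R·c = 6367 × 0.285874 = 1820.2 km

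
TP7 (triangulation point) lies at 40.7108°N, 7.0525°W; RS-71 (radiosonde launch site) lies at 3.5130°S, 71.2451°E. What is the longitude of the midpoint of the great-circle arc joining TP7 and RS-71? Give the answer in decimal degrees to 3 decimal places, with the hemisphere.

38.448°E

Bx = cos φ₂ cos Δλ = 0.202447,  By = cos φ₂ sin Δλ = 0.977374
φₘ = atan2(sin φ₁ + sin φ₂, √((cos φ₁ + Bx)² + By²)) = 23.32888°
λₘ = λ₁ + atan2(By, cos φ₁ + Bx) = 38.44763°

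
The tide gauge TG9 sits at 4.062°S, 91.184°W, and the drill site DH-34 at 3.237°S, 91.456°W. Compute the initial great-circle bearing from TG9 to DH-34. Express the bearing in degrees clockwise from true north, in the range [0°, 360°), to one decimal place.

Δλ = -0.2720°
y = sin Δλ · cos φ₂ = -0.004740
x = cos φ₁ sin φ₂ − sin φ₁ cos φ₂ cos Δλ = 0.014398
θ = atan2(y, x) = -18.2215° → 341.7785° (mod 360°)

341.8°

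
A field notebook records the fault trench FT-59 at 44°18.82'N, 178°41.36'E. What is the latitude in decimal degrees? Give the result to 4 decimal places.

44.3137°N

44° + 18.82′/60 = 44 + 0.31367 = 44.3137°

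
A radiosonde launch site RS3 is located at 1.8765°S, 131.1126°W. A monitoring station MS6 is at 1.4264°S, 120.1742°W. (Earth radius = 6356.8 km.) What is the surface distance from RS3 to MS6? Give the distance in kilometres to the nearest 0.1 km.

1214.1 km

Δφ = 0.4501°,  Δλ = 10.9384°
a = sin²(Δφ/2) + cos φ₁ cos φ₂ sin²(Δλ/2) = 0.009092
c = 2·arcsin(√a) = 0.190993 rad = 10.9431°
d = R·c = 6356.8 × 0.190993 = 1214.1 km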